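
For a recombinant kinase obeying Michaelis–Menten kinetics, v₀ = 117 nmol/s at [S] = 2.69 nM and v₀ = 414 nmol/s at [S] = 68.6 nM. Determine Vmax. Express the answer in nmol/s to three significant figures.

462 nmol/s

From v = Vmax[S]/(Km+[S]), each point gives Vmax = v(Km+[S])/[S].
Equating: 117(Km+2.69)/2.69 = 414(Km+68.6)/68.6.
43.49·Km + 117 = 6.035·Km + 414, so (43.49 − 6.035)·Km = 414 − 117.
Km = 297.0/37.46 = 7.93 nM; then Vmax = 117(7.93+2.69)/2.69 = 462 nmol/s.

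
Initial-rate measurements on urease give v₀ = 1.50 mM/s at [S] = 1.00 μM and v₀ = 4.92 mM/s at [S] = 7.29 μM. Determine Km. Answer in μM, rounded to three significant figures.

4.14 μM

In reciprocal form, 1/v = (Km/Vmax)·(1/[S]) + 1/Vmax. The two points give (1/[S], 1/v) = (1.000, 0.6667) and (0.1372, 0.2033).
Slope = (0.6667 − 0.2033)/(1.000 − 0.1372) = 0.5371; intercept = 0.6667 − 0.5371×1.000 = 0.1296.
Vmax = 1/intercept = 7.72 mM/s; Km = slope × Vmax = 0.5371 × 7.72 = 4.14 μM.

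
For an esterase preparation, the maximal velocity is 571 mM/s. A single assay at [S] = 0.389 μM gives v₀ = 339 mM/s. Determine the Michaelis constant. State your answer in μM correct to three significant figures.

0.266 μM

v/Vmax = 339/571 = 0.5937 = [S]/(Km+[S]).
So Km + [S] = [S]/0.5937 = 0.6552 μM, giving Km = 0.6552 − 0.389 = 0.266 μM.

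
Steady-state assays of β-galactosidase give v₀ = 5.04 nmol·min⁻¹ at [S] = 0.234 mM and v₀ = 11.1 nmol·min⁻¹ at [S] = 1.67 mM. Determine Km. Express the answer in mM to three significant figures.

From v = Vmax[S]/(Km+[S]), each point gives Vmax = v(Km+[S])/[S].
Equating: 5.04(Km+0.234)/0.234 = 11.1(Km+1.67)/1.67.
21.54·Km + 5.04 = 6.647·Km + 11.1, so (21.54 − 6.647)·Km = 11.1 − 5.04.
Km = 6.060/14.89 = 0.407 mM; then Vmax = 5.04(0.407+0.234)/0.234 = 13.8 nmol·min⁻¹.

0.407 mM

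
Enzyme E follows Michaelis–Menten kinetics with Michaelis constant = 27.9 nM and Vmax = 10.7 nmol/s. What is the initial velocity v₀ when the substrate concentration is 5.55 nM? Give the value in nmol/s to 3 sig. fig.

v = Vmax·[S]/(Km + [S]) = 10.7 × 5.55 / (27.9 + 5.55)
  = 59.38 / 33.45 = 1.78 nmol/s.

1.78 nmol/s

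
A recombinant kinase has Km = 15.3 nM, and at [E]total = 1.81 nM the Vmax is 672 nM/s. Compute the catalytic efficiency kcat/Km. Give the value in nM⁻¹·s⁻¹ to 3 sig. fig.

kcat = Vmax/[E]total = 672/1.81 = 371 s⁻¹.
kcat/Km = 371/15.3 = 24.3 nM⁻¹·s⁻¹.

24.3 nM⁻¹·s⁻¹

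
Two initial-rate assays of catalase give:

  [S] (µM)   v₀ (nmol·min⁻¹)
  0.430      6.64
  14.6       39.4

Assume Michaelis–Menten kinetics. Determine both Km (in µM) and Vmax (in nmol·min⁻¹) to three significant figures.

Km = 2.57 µM; Vmax = 46.3 nmol·min⁻¹

In reciprocal form, 1/v = (Km/Vmax)·(1/[S]) + 1/Vmax. The two points give (1/[S], 1/v) = (2.326, 0.1506) and (0.06849, 0.02538).
Slope = (0.1506 − 0.02538)/(2.326 − 0.06849) = 0.05548; intercept = 0.1506 − 0.05548×2.326 = 0.02158.
Vmax = 1/intercept = 46.3 nmol·min⁻¹; Km = slope × Vmax = 0.05548 × 46.3 = 2.57 µM.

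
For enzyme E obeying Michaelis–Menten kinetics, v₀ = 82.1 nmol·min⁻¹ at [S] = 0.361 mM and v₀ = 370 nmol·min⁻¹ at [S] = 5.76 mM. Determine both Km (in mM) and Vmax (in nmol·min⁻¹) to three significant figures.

In reciprocal form, 1/v = (Km/Vmax)·(1/[S]) + 1/Vmax. The two points give (1/[S], 1/v) = (2.770, 0.01218) and (0.1736, 0.002703).
Slope = (0.01218 − 0.002703)/(2.770 − 0.1736) = 0.003650; intercept = 0.01218 − 0.003650×2.770 = 0.002069.
Vmax = 1/intercept = 483 nmol·min⁻¹; Km = slope × Vmax = 0.003650 × 483 = 1.76 mM.

Km = 1.76 mM; Vmax = 483 nmol·min⁻¹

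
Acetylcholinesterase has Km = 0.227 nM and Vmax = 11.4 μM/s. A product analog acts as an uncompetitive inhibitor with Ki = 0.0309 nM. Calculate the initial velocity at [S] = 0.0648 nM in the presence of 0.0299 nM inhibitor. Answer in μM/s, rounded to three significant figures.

α = 1 + [I]/Ki = 1 + 0.0299/0.0309 = 1.968.
For an uncompetitive inhibitor, both parameters are divided by α, giving Vmax/α and Km/α: Km,app = 0.115 nM, Vmax,app = 5.79 μM/s.
v = Vmax,app·[S]/(Km,app + [S]) = 5.79 × 0.0648/(0.115 + 0.0648) = 2.08 μM/s.

2.08 μM/s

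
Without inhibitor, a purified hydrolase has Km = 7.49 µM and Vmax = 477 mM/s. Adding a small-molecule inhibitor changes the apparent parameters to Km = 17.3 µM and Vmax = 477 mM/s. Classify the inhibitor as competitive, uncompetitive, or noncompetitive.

Km increases (7.49 → 17.3 µM) while Vmax is unchanged — the hallmark of competitive inhibition.

competitive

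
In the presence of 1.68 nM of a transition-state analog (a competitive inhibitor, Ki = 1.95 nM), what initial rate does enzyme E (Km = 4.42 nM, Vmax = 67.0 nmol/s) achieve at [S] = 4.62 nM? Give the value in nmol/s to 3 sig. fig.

24.1 nmol/s

α = 1 + [I]/Ki = 1 + 1.68/1.95 = 1.862.
For a competitive inhibitor, Vmax is unchanged and the apparent Km becomes α·Km: Km,app = 8.23 nM, Vmax,app = 67.0 nmol/s.
v = Vmax,app·[S]/(Km,app + [S]) = 67.0 × 4.62/(8.23 + 4.62) = 24.1 nmol/s.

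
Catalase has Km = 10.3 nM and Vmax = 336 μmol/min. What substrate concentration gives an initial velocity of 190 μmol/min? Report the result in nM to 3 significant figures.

Rearranging v = Vmax[S]/(Km+[S]) gives [S] = Km·v/(Vmax − v).
[S] = 10.3 × 190 / (336 − 190) = 1957/146.0 = 13.4 nM.

13.4 nM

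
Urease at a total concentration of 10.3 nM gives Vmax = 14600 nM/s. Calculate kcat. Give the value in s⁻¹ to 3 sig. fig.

kcat = Vmax/[E]total = 14600 nM/s / 10.3 nM = 1420 s⁻¹.

1420 s⁻¹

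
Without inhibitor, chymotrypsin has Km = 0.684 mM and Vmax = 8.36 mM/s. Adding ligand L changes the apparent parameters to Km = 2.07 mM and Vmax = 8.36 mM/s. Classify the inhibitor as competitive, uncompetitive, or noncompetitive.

Km increases (0.684 → 2.07 mM) while Vmax is unchanged — the hallmark of competitive inhibition.

competitive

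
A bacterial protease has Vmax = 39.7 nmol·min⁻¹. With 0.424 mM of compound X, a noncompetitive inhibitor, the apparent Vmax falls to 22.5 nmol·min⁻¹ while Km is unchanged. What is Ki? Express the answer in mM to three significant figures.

Noncompetitive: Vmax,app = Vmax/α with α = 1 + [I]/Ki.
α = Vmax/Vmax,app = 39.7/22.5 = 1.764.
Ki = [I]/(α − 1) = 0.424/0.7644 = 0.555 mM.

0.555 mM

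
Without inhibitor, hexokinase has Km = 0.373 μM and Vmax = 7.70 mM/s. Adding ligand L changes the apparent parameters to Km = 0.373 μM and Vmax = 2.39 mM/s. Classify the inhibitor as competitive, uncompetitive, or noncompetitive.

noncompetitive

Vmax decreases (7.70 → 2.39 mM/s) while Km is unchanged — pure noncompetitive inhibition.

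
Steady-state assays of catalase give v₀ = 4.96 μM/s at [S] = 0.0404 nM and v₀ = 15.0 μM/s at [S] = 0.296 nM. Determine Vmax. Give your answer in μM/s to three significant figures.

In reciprocal form, 1/v = (Km/Vmax)·(1/[S]) + 1/Vmax. The two points give (1/[S], 1/v) = (24.75, 0.2016) and (3.378, 0.06667).
Slope = (0.2016 − 0.06667)/(24.75 − 3.378) = 0.006314; intercept = 0.2016 − 0.006314×24.75 = 0.04534.
Vmax = 1/intercept = 22.1 μM/s; Km = slope × Vmax = 0.006314 × 22.1 = 0.139 nM.

22.1 μM/s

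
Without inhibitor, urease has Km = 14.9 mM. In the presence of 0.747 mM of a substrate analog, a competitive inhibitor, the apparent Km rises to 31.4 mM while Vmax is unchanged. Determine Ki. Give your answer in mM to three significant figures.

Competitive: Km,app = α·Km with α = 1 + [I]/Ki.
α = Km,app/Km = 31.4/14.9 = 2.107.
Ki = [I]/(α − 1) = 0.747/1.107 = 0.675 mM.

0.675 mM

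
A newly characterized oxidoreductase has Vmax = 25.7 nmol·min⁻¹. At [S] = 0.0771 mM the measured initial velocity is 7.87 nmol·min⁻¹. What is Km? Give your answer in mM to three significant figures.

0.175 mM

From v = Vmax[S]/(Km+[S]), Km = [S](Vmax − v)/v.
Km = 0.0771 × (25.7 − 7.87) / 7.87 = 1.375/7.87 = 0.175 mM.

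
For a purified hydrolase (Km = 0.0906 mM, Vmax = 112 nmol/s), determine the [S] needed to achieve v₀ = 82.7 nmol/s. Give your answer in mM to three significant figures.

0.256 mM

The required fractional saturation is v/Vmax = 82.7/112 = 0.7384.
Then [S]/(Km+[S]) = 0.7384 ⇒ [S] = 0.0906 × 0.7384/(1 − 0.7384) = 0.256 mM.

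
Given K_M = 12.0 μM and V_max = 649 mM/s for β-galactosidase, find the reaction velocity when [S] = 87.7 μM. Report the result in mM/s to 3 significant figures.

v = Vmax·[S]/(Km + [S]) = 649 × 87.7 / (12.0 + 87.7)
  = 56920 / 99.70 = 571 mM/s.

571 mM/s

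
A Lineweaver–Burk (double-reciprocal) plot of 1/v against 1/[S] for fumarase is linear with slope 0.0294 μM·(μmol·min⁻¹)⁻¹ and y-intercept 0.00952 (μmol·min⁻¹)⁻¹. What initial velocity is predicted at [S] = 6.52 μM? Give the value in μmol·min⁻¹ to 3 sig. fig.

71.3 μmol·min⁻¹

The y-intercept is 1/Vmax, so Vmax = 1/0.00952 = 105 μmol·min⁻¹.
The slope is Km/Vmax, so Km = 0.0294 × 105 = 3.09 μM.
Then v = 105 × 6.52/(3.09 + 6.52) = 71.3 μmol·min⁻¹.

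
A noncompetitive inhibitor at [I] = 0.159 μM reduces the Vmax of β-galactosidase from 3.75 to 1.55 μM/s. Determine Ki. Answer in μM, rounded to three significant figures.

Noncompetitive: Vmax,app = Vmax/α with α = 1 + [I]/Ki.
α = Vmax/Vmax,app = 3.75/1.55 = 2.419.
Ki = [I]/(α − 1) = 0.159/1.419 = 0.112 μM.

0.112 μM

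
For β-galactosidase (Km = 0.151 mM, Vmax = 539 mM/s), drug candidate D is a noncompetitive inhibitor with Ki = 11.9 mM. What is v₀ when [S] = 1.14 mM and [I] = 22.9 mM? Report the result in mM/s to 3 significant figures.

163 mM/s

With α = 1 + [I]/Ki = 1 + 22.9/11.9 = 2.924, the noncompetitive rate law is v = (Vmax/α)·[S] / (Km + [S]).
v = (539/2.924)×1.14 / (0.151 + 1.14) = 210.1/1.291 = 163 mM/s.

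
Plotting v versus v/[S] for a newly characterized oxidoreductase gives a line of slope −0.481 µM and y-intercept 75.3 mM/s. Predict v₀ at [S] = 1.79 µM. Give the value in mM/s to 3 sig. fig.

In the Eadie–Hofstee form v = Vmax − Km·(v/[S]), the slope is −Km and the intercept is Vmax, so Km = 0.481 µM and Vmax = 75.3 mM/s.
v = 75.3 × 1.79/(0.481 + 1.79) = 59.4 mM/s.

59.4 mM/s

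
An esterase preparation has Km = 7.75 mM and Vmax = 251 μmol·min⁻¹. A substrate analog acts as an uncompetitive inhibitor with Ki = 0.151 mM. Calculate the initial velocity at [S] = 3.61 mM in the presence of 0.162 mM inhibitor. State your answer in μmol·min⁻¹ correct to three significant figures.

With α = 1 + [I]/Ki = 1 + 0.162/0.151 = 2.073, the uncompetitive rate law is v = (Vmax/α)·[S] / (Km/α + [S]).
v = (251/2.073)×3.61 / (7.75/2.073 + 3.61) = 437.1/7.349 = 59.5 μmol·min⁻¹.

59.5 μmol·min⁻¹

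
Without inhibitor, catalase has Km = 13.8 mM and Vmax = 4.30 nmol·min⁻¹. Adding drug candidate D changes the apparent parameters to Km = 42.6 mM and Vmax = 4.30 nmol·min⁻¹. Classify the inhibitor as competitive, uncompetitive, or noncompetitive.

Km increases (13.8 → 42.6 mM) while Vmax is unchanged — the hallmark of competitive inhibition.

competitive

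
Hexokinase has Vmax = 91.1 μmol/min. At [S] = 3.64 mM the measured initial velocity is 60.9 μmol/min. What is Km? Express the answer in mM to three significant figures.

v/Vmax = 60.9/91.1 = 0.6685 = [S]/(Km+[S]).
So Km + [S] = [S]/0.6685 = 5.445 mM, giving Km = 5.445 − 3.64 = 1.81 mM.

1.81 mM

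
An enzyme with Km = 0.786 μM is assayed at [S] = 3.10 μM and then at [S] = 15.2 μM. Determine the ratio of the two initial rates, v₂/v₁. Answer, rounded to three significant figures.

The fractional saturations are [S]/(Km+[S]) = 3.10/3.886 = 0.7977 and 15.2/15.99 = 0.9508.
v₂/v₁ is just their ratio: 0.9508/0.7977 = 1.19.

1.19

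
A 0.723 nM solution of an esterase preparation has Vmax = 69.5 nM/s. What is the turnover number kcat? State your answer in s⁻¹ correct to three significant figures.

kcat = Vmax/[E]total = 69.5 nM/s / 0.723 nM = 96.1 s⁻¹.

96.1 s⁻¹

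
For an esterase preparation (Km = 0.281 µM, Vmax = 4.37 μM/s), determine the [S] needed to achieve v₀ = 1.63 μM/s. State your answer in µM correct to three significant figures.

Rearranging v = Vmax[S]/(Km+[S]) gives [S] = Km·v/(Vmax − v).
[S] = 0.281 × 1.63 / (4.37 − 1.63) = 0.4580/2.740 = 0.167 µM.

0.167 µM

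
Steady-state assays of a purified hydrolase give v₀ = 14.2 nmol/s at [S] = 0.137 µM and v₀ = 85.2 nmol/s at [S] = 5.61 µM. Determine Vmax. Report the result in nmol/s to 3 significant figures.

97.4 nmol/s

From v = Vmax[S]/(Km+[S]), each point gives Vmax = v(Km+[S])/[S].
Equating: 14.2(Km+0.137)/0.137 = 85.2(Km+5.61)/5.61.
103.6·Km + 14.2 = 15.19·Km + 85.2, so (103.6 − 15.19)·Km = 85.2 − 14.2.
Km = 71.00/88.46 = 0.803 µM; then Vmax = 14.2(0.803+0.137)/0.137 = 97.4 nmol/s.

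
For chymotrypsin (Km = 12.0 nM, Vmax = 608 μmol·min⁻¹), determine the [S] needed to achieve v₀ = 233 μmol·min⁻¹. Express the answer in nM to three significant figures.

The required fractional saturation is v/Vmax = 233/608 = 0.3832.
Then [S]/(Km+[S]) = 0.3832 ⇒ [S] = 12.0 × 0.3832/(1 − 0.3832) = 7.46 nM.

7.46 nM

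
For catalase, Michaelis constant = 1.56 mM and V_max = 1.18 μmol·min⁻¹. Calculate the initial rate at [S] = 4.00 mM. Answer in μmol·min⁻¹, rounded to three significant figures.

0.849 μmol·min⁻¹

v = Vmax·[S]/(Km + [S]) = 1.18 × 4.00 / (1.56 + 4.00)
  = 4.720 / 5.560 = 0.849 μmol·min⁻¹.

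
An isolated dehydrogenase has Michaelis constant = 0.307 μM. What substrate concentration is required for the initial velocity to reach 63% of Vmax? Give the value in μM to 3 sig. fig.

v/Vmax = [S]/(Km+[S]) = 0.63, so [S] = Km·0.63/(1 − 0.63) = 0.307 × 1.703.
[S] = 0.523 μM.

0.523 μM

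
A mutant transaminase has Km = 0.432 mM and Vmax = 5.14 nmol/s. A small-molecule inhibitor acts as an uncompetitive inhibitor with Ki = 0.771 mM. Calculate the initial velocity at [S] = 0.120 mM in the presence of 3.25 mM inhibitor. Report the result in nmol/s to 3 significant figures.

α = 1 + [I]/Ki = 1 + 3.25/0.771 = 5.215.
For an uncompetitive inhibitor, both parameters are divided by α, giving Vmax/α and Km/α: Km,app = 0.0828 mM, Vmax,app = 0.986 nmol/s.
v = Vmax,app·[S]/(Km,app + [S]) = 0.986 × 0.120/(0.0828 + 0.120) = 0.583 nmol/s.

0.583 nmol/s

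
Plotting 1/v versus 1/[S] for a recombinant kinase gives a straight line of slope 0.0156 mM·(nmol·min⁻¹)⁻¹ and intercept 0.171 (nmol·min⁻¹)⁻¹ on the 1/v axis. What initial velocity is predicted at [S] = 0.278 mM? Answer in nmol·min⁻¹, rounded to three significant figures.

The y-intercept is 1/Vmax, so Vmax = 1/0.171 = 5.85 nmol·min⁻¹.
The slope is Km/Vmax, so Km = 0.0156 × 5.85 = 0.0912 mM.
Then v = 5.85 × 0.278/(0.0912 + 0.278) = 4.40 nmol·min⁻¹.

4.40 nmol·min⁻¹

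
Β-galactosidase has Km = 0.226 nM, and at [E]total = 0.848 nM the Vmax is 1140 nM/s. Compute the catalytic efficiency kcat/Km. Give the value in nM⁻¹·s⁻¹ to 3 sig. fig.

5950 nM⁻¹·s⁻¹

kcat = Vmax/[E]total = 1140/0.848 = 1340 s⁻¹.
kcat/Km = 1340/0.226 = 5950 nM⁻¹·s⁻¹.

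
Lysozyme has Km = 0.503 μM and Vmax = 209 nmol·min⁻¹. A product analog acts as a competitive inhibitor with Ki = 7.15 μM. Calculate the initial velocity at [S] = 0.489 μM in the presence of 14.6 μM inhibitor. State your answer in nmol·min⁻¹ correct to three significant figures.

With α = 1 + [I]/Ki = 1 + 14.6/7.15 = 3.042, the competitive rate law is v = Vmax[S] / (αKm + [S]).
v = 209×0.489 / (3.042×0.503 + 0.489) = 102.2/2.019 = 50.6 nmol·min⁻¹.

50.6 nmol·min⁻¹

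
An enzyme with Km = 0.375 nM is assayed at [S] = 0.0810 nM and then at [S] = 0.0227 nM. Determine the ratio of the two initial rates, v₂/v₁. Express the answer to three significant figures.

0.321

Since Vmax cancels, v₂/v₁ = [S]₂(Km+[S]₁) / [S]₁(Km+[S]₂).
= 0.0227×(0.375+0.0810) / (0.0810×(0.375+0.0227)) = 0.01035/0.03221 = 0.321.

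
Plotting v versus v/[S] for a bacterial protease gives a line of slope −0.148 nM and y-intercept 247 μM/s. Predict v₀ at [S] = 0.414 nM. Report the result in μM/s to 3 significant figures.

182 μM/s

In the Eadie–Hofstee form v = Vmax − Km·(v/[S]), the slope is −Km and the intercept is Vmax, so Km = 0.148 nM and Vmax = 247 μM/s.
v = 247 × 0.414/(0.148 + 0.414) = 182 μM/s.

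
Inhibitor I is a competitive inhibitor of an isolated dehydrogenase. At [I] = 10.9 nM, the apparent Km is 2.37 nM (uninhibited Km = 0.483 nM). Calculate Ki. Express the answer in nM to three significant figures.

Competitive: Km,app = α·Km with α = 1 + [I]/Ki.
α = Km,app/Km = 2.37/0.483 = 4.907.
Since α = 1 + [I]/Ki, [I]/Ki = 4.907 − 1 = 3.907 and Ki = 10.9/3.907 = 2.79 nM.

2.79 nM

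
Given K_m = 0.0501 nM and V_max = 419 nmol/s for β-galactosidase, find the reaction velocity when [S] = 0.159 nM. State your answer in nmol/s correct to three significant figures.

319 nmol/s

[S]/(Km+[S]) = 0.159/0.2091 = 0.7604, the fractional saturation.
v = 0.7604 × Vmax = 0.7604 × 419 = 319 nmol/s.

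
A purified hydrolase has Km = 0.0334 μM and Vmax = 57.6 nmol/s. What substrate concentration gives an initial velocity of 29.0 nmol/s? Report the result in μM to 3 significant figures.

The required fractional saturation is v/Vmax = 29.0/57.6 = 0.5035.
Then [S]/(Km+[S]) = 0.5035 ⇒ [S] = 0.0334 × 0.5035/(1 − 0.5035) = 0.0339 μM.

0.0339 μM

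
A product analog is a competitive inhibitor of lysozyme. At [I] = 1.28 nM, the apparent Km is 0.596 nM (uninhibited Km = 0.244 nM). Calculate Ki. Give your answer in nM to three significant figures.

Competitive: Km,app = α·Km with α = 1 + [I]/Ki.
α = Km,app/Km = 0.596/0.244 = 2.443.
Ki = [I]/(α − 1) = 1.28/1.443 = 0.887 nM.

0.887 nM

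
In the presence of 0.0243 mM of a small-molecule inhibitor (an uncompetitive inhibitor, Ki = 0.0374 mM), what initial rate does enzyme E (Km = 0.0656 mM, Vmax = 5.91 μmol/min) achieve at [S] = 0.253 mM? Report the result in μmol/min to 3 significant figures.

With α = 1 + [I]/Ki = 1 + 0.0243/0.0374 = 1.650, the uncompetitive rate law is v = (Vmax/α)·[S] / (Km/α + [S]).
v = (5.91/1.650)×0.253 / (0.0656/1.650 + 0.253) = 0.9063/0.2928 = 3.10 μmol/min.

3.10 μmol/min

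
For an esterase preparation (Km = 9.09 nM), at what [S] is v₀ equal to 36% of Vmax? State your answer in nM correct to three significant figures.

v/Vmax = [S]/(Km+[S]) = 0.36, so [S] = Km·0.36/(1 − 0.36) = 9.09 × 0.5625.
[S] = 5.11 nM.

5.11 nM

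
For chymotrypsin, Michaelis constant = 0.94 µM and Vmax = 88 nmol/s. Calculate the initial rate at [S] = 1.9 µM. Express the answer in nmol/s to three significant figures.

[S]/(Km+[S]) = 1.9/2.840 = 0.6690, the fractional saturation.
v = 0.6690 × Vmax = 0.6690 × 88 = 58.9 nmol/s.

58.9 nmol/s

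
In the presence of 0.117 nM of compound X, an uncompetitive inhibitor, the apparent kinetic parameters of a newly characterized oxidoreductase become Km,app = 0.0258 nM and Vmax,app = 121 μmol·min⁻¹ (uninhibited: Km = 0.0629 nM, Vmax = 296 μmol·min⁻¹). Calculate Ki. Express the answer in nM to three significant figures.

0.0809 nM

Uncompetitive: Vmax,app = Vmax/α (and Km,app = Km/α) with α = 1 + [I]/Ki.
α = Vmax/Vmax,app = 296/121 = 2.446.
Ki = [I]/(α − 1) = 0.117/1.446 = 0.0809 nM.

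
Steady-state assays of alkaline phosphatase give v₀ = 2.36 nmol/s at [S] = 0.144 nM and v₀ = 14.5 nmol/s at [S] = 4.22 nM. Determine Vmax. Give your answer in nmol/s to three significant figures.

From v = Vmax[S]/(Km+[S]), each point gives Vmax = v(Km+[S])/[S].
Equating: 2.36(Km+0.144)/0.144 = 14.5(Km+4.22)/4.22.
16.39·Km + 2.36 = 3.436·Km + 14.5, so (16.39 − 3.436)·Km = 14.5 − 2.36.
Km = 12.14/12.95 = 0.937 nM; then Vmax = 2.36(0.937+0.144)/0.144 = 17.7 nmol/s.

17.7 nmol/s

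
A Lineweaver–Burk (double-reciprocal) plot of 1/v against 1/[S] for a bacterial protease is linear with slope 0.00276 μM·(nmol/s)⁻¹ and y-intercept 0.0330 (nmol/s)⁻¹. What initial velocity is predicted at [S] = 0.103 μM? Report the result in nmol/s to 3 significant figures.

The y-intercept is 1/Vmax, so Vmax = 1/0.0330 = 30.3 nmol/s.
The slope is Km/Vmax, so Km = 0.00276 × 30.3 = 0.0836 μM.
Then v = 30.3 × 0.103/(0.0836 + 0.103) = 16.7 nmol/s.

16.7 nmol/s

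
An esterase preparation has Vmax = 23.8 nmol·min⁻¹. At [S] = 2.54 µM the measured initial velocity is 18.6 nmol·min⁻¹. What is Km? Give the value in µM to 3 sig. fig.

v/Vmax = 18.6/23.8 = 0.7815 = [S]/(Km+[S]).
So Km + [S] = [S]/0.7815 = 3.250 µM, giving Km = 3.250 − 2.54 = 0.710 µM.

0.710 µM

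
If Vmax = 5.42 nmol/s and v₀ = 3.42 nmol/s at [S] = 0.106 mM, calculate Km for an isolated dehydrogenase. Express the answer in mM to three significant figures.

From v = Vmax[S]/(Km+[S]), Km = [S](Vmax − v)/v.
Km = 0.106 × (5.42 − 3.42) / 3.42 = 0.2120/3.42 = 0.0620 mM.

0.0620 mM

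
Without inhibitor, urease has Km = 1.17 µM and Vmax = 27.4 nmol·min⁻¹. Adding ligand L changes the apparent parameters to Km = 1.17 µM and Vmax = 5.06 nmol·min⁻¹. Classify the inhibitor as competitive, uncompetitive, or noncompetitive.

Vmax decreases (27.4 → 5.06 nmol·min⁻¹) while Km is unchanged — pure noncompetitive inhibition.

noncompetitive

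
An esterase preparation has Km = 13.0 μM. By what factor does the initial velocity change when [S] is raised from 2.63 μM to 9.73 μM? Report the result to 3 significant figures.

The fractional saturations are [S]/(Km+[S]) = 2.63/15.63 = 0.1683 and 9.73/22.73 = 0.4281.
v₂/v₁ is just their ratio: 0.4281/0.1683 = 2.54.

2.54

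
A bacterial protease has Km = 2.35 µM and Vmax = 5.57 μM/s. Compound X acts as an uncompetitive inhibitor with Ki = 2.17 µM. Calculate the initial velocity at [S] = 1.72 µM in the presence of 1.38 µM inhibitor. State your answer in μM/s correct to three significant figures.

1.86 μM/s

With α = 1 + [I]/Ki = 1 + 1.38/2.17 = 1.636, the uncompetitive rate law is v = (Vmax/α)·[S] / (Km/α + [S]).
v = (5.57/1.636)×1.72 / (2.35/1.636 + 1.72) = 5.856/3.156 = 1.86 μM/s.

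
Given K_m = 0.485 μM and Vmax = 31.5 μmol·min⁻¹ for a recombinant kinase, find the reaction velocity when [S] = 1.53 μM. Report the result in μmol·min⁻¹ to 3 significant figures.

23.9 μmol·min⁻¹

[S]/(Km+[S]) = 1.53/2.015 = 0.7593, the fractional saturation.
v = 0.7593 × Vmax = 0.7593 × 31.5 = 23.9 μmol·min⁻¹.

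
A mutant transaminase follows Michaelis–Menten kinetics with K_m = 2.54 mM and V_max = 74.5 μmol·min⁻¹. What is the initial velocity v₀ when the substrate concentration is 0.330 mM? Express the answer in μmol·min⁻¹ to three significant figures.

v = Vmax·[S]/(Km + [S]) = 74.5 × 0.330 / (2.54 + 0.330)
  = 24.58 / 2.870 = 8.57 μmol·min⁻¹.

8.57 μmol·min⁻¹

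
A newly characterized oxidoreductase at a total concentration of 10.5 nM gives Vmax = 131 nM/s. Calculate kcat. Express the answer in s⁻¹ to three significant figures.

kcat = Vmax/[E]total = 131 nM/s / 10.5 nM = 12.5 s⁻¹.

12.5 s⁻¹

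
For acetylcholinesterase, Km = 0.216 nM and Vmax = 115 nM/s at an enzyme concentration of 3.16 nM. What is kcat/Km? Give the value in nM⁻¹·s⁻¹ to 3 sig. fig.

kcat = Vmax/[E]total = 115/3.16 = 36.4 s⁻¹.
kcat/Km = 36.4/0.216 = 168 nM⁻¹·s⁻¹.

168 nM⁻¹·s⁻¹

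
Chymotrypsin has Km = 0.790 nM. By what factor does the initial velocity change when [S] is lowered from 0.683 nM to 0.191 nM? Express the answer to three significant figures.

Since Vmax cancels, v₂/v₁ = [S]₂(Km+[S]₁) / [S]₁(Km+[S]₂).
= 0.191×(0.790+0.683) / (0.683×(0.790+0.191)) = 0.2813/0.6700 = 0.420.

0.420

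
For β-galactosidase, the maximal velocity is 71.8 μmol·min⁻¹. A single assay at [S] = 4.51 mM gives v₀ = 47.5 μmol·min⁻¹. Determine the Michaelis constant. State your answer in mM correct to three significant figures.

From v = Vmax[S]/(Km+[S]), Km = [S](Vmax − v)/v.
Km = 4.51 × (71.8 − 47.5) / 47.5 = 109.6/47.5 = 2.31 mM.

2.31 mM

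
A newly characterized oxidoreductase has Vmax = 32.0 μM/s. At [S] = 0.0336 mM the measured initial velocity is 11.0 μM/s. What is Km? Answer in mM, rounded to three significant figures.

From v = Vmax[S]/(Km+[S]), Km = [S](Vmax − v)/v.
Km = 0.0336 × (32.0 − 11.0) / 11.0 = 0.7056/11.0 = 0.0641 mM.

0.0641 mM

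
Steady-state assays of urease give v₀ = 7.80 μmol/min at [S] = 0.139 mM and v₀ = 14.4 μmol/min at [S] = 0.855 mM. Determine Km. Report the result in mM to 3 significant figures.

In reciprocal form, 1/v = (Km/Vmax)·(1/[S]) + 1/Vmax. The two points give (1/[S], 1/v) = (7.194, 0.1282) and (1.170, 0.06944).
Slope = (0.1282 − 0.06944)/(7.194 − 1.170) = 0.009753; intercept = 0.1282 − 0.009753×7.194 = 0.05804.
Vmax = 1/intercept = 17.2 μmol/min; Km = slope × Vmax = 0.009753 × 17.2 = 0.168 mM.

0.168 mM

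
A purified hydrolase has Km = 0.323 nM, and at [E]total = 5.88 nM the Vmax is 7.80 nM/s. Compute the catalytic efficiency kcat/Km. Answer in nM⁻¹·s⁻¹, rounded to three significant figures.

kcat = Vmax/[E]total = 7.80/5.88 = 1.33 s⁻¹.
kcat/Km = 1.33/0.323 = 4.11 nM⁻¹·s⁻¹.

4.11 nM⁻¹·s⁻¹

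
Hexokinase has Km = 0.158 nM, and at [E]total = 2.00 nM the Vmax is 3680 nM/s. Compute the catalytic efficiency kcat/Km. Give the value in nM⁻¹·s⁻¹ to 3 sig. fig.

kcat = Vmax/[E]total = 3680/2.00 = 1840 s⁻¹.
kcat/Km = 1840/0.158 = 11600 nM⁻¹·s⁻¹.

11600 nM⁻¹·s⁻¹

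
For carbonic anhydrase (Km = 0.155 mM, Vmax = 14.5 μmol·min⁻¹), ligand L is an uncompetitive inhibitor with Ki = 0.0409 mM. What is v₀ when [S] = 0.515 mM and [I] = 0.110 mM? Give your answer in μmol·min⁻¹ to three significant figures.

3.63 μmol·min⁻¹

With α = 1 + [I]/Ki = 1 + 0.110/0.0409 = 3.689, the uncompetitive rate law is v = (Vmax/α)·[S] / (Km/α + [S]).
v = (14.5/3.689)×0.515 / (0.155/3.689 + 0.515) = 2.024/0.5570 = 3.63 μmol·min⁻¹.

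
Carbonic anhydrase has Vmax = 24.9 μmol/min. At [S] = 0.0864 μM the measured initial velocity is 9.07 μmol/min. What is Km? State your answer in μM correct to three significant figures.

0.151 μM

v/Vmax = 9.07/24.9 = 0.3643 = [S]/(Km+[S]).
So Km + [S] = [S]/0.3643 = 0.2372 μM, giving Km = 0.2372 − 0.0864 = 0.151 μM.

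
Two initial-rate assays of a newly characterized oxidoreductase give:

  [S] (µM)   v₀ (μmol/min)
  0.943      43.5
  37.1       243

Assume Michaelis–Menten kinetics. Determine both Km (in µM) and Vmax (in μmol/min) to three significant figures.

Km = 5.04 µM; Vmax = 276 μmol/min

In reciprocal form, 1/v = (Km/Vmax)·(1/[S]) + 1/Vmax. The two points give (1/[S], 1/v) = (1.060, 0.02299) and (0.02695, 0.004115).
Slope = (0.02299 − 0.004115)/(1.060 − 0.02695) = 0.01826; intercept = 0.02299 − 0.01826×1.060 = 0.003623.
Vmax = 1/intercept = 276 μmol/min; Km = slope × Vmax = 0.01826 × 276 = 5.04 µM.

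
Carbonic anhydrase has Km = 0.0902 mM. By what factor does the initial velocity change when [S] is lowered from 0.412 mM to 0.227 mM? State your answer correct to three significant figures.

Since Vmax cancels, v₂/v₁ = [S]₂(Km+[S]₁) / [S]₁(Km+[S]₂).
= 0.227×(0.0902+0.412) / (0.412×(0.0902+0.227)) = 0.1140/0.1307 = 0.872.

0.872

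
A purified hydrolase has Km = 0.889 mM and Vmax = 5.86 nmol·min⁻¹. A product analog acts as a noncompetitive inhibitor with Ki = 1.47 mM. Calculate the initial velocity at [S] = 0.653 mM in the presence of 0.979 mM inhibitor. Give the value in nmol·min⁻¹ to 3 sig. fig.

With α = 1 + [I]/Ki = 1 + 0.979/1.47 = 1.666, the noncompetitive rate law is v = (Vmax/α)·[S] / (Km + [S]).
v = (5.86/1.666)×0.653 / (0.889 + 0.653) = 2.297/1.542 = 1.49 nmol·min⁻¹.

1.49 nmol·min⁻¹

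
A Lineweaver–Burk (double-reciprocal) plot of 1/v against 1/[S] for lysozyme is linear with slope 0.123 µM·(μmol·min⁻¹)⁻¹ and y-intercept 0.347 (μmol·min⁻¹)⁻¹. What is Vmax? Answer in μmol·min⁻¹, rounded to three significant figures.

2.88 μmol·min⁻¹

The y-intercept of a Lineweaver–Burk plot equals 1/Vmax, so Vmax = 1/0.347 = 2.88 μmol·min⁻¹.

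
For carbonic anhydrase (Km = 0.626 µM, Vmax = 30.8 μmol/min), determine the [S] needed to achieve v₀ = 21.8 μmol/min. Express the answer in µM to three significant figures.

1.52 µM

Rearranging v = Vmax[S]/(Km+[S]) gives [S] = Km·v/(Vmax − v).
[S] = 0.626 × 21.8 / (30.8 − 21.8) = 13.65/9.000 = 1.52 µM.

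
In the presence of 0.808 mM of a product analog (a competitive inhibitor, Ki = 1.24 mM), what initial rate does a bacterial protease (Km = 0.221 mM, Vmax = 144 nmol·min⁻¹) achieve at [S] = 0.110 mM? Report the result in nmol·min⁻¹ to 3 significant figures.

α = 1 + [I]/Ki = 1 + 0.808/1.24 = 1.652.
For a competitive inhibitor, Vmax is unchanged and the apparent Km becomes α·Km: Km,app = 0.365 mM, Vmax,app = 144 nmol·min⁻¹.
v = Vmax,app·[S]/(Km,app + [S]) = 144 × 0.110/(0.365 + 0.110) = 33.3 nmol·min⁻¹.

33.3 nmol·min⁻¹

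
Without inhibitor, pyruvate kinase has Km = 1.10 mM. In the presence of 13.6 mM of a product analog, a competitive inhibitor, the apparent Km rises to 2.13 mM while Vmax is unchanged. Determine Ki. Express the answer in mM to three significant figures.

14.5 mM

Competitive: Km,app = α·Km with α = 1 + [I]/Ki.
α = Km,app/Km = 2.13/1.10 = 1.936.
Since α = 1 + [I]/Ki, [I]/Ki = 1.936 − 1 = 0.9364 and Ki = 13.6/0.9364 = 14.5 mM.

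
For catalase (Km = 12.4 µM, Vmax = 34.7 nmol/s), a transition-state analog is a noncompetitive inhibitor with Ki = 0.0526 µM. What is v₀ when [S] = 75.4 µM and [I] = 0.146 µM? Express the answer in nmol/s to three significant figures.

α = 1 + [I]/Ki = 1 + 0.146/0.0526 = 3.776.
For a noncompetitive inhibitor, Vmax is reduced to Vmax/α while Km is unchanged: Km,app = 12.4 µM, Vmax,app = 9.19 nmol/s.
v = Vmax,app·[S]/(Km,app + [S]) = 9.19 × 75.4/(12.4 + 75.4) = 7.89 nmol/s.

7.89 nmol/s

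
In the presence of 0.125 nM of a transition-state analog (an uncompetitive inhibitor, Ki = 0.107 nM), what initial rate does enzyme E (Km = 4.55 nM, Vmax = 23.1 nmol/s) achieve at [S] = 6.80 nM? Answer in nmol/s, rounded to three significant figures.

8.14 nmol/s

With α = 1 + [I]/Ki = 1 + 0.125/0.107 = 2.168, the uncompetitive rate law is v = (Vmax/α)·[S] / (Km/α + [S]).
v = (23.1/2.168)×6.80 / (4.55/2.168 + 6.80) = 72.45/8.898 = 8.14 nmol/s.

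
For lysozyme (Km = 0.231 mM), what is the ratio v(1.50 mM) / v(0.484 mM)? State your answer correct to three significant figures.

Since Vmax cancels, v₂/v₁ = [S]₂(Km+[S]₁) / [S]₁(Km+[S]₂).
= 1.50×(0.231+0.484) / (0.484×(0.231+1.50)) = 1.072/0.8378 = 1.28.

1.28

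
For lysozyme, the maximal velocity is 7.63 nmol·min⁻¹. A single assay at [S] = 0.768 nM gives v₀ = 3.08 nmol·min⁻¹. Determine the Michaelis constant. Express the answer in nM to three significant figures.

From v = Vmax[S]/(Km+[S]), Km = [S](Vmax − v)/v.
Km = 0.768 × (7.63 − 3.08) / 3.08 = 3.494/3.08 = 1.13 nM.

1.13 nM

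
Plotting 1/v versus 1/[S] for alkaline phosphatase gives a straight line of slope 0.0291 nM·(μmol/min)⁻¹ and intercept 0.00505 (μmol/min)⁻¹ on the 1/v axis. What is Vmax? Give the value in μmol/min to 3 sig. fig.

The y-intercept of a Lineweaver–Burk plot equals 1/Vmax, so Vmax = 1/0.00505 = 198 μmol/min.

198 μmol/min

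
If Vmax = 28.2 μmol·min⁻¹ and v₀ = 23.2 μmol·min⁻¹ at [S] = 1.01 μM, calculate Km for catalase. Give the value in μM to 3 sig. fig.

v/Vmax = 23.2/28.2 = 0.8227 = [S]/(Km+[S]).
So Km + [S] = [S]/0.8227 = 1.228 μM, giving Km = 1.228 − 1.01 = 0.218 μM.

0.218 μM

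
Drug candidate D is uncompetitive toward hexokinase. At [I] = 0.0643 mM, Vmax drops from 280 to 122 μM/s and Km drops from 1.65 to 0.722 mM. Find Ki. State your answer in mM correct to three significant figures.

0.0496 mM

Uncompetitive: Vmax,app = Vmax/α (and Km,app = Km/α) with α = 1 + [I]/Ki.
α = Vmax/Vmax,app = 280/122 = 2.295.
Ki = [I]/(α − 1) = 0.0643/1.295 = 0.0496 mM.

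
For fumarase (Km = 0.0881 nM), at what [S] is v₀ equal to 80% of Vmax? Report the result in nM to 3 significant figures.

0.352 nM

v/Vmax = [S]/(Km+[S]) = 0.8, so [S] = Km·0.8/(1 − 0.8) = 0.0881 × 4.000.
[S] = 0.352 nM.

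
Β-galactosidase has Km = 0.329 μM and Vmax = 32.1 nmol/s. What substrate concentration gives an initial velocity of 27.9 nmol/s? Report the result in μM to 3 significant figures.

2.19 μM

The required fractional saturation is v/Vmax = 27.9/32.1 = 0.8692.
Then [S]/(Km+[S]) = 0.8692 ⇒ [S] = 0.329 × 0.8692/(1 − 0.8692) = 2.19 μM.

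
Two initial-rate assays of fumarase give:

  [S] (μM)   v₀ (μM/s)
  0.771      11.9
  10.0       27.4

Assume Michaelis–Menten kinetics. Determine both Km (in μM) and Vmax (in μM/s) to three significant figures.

In reciprocal form, 1/v = (Km/Vmax)·(1/[S]) + 1/Vmax. The two points give (1/[S], 1/v) = (1.297, 0.08403) and (0.1000, 0.03650).
Slope = (0.08403 − 0.03650)/(1.297 − 0.1000) = 0.03971; intercept = 0.08403 − 0.03971×1.297 = 0.03253.
Vmax = 1/intercept = 30.7 μM/s; Km = slope × Vmax = 0.03971 × 30.7 = 1.22 μM.

Km = 1.22 μM; Vmax = 30.7 μM/s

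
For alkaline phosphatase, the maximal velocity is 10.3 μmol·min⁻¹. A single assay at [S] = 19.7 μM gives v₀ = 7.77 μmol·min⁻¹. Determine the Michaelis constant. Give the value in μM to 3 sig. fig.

6.41 μM

v/Vmax = 7.77/10.3 = 0.7544 = [S]/(Km+[S]).
So Km + [S] = [S]/0.7544 = 26.11 μM, giving Km = 26.11 − 19.7 = 6.41 μM.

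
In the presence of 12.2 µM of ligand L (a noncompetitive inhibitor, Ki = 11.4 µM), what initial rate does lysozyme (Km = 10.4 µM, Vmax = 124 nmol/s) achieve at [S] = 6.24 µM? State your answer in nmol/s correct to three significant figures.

22.5 nmol/s

α = 1 + [I]/Ki = 1 + 12.2/11.4 = 2.070.
For a noncompetitive inhibitor, Vmax is reduced to Vmax/α while Km is unchanged: Km,app = 10.4 µM, Vmax,app = 59.9 nmol/s.
v = Vmax,app·[S]/(Km,app + [S]) = 59.9 × 6.24/(10.4 + 6.24) = 22.5 nmol/s.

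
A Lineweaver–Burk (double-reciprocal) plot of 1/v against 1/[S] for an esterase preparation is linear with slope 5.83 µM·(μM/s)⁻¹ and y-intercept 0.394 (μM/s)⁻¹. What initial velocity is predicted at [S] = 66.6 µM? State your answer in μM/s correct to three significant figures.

The y-intercept is 1/Vmax, so Vmax = 1/0.394 = 2.54 μM/s.
The slope is Km/Vmax, so Km = 5.83 × 2.54 = 14.8 µM.
Then v = 2.54 × 66.6/(14.8 + 66.6) = 2.08 μM/s.

2.08 μM/s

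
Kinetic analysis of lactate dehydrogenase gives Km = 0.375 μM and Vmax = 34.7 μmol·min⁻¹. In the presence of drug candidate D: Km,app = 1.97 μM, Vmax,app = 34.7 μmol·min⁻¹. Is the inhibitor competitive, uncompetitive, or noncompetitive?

competitive

Km increases (0.375 → 1.97 μM) while Vmax is unchanged — the hallmark of competitive inhibition.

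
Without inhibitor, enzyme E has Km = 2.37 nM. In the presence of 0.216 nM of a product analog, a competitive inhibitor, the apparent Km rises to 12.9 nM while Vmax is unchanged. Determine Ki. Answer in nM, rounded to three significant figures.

Competitive: Km,app = α·Km with α = 1 + [I]/Ki.
α = Km,app/Km = 12.9/2.37 = 5.443.
Ki = [I]/(α − 1) = 0.216/4.443 = 0.0486 nM.

0.0486 nM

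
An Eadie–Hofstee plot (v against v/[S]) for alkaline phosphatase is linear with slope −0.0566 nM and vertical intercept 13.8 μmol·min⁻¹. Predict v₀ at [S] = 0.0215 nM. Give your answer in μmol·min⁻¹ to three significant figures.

In the Eadie–Hofstee form v = Vmax − Km·(v/[S]), the slope is −Km and the intercept is Vmax, so Km = 0.0566 nM and Vmax = 13.8 μmol·min⁻¹.
v = 13.8 × 0.0215/(0.0566 + 0.0215) = 3.80 μmol·min⁻¹.

3.80 μmol·min⁻¹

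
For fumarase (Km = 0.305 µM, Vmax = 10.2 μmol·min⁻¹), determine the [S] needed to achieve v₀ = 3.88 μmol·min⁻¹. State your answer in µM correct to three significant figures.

Rearranging v = Vmax[S]/(Km+[S]) gives [S] = Km·v/(Vmax − v).
[S] = 0.305 × 3.88 / (10.2 − 3.88) = 1.183/6.320 = 0.187 µM.

0.187 µM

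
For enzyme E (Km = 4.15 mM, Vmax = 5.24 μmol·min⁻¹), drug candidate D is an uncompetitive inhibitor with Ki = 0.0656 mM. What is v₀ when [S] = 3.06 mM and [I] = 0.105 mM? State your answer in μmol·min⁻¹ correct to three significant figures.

With α = 1 + [I]/Ki = 1 + 0.105/0.0656 = 2.601, the uncompetitive rate law is v = (Vmax/α)·[S] / (Km/α + [S]).
v = (5.24/2.601)×3.06 / (4.15/2.601 + 3.06) = 6.166/4.656 = 1.32 μmol·min⁻¹.

1.32 μmol·min⁻¹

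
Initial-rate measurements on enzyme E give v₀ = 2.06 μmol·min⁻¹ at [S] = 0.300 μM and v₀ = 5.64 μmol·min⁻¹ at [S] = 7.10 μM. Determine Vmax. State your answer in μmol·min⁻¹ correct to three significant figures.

In reciprocal form, 1/v = (Km/Vmax)·(1/[S]) + 1/Vmax. The two points give (1/[S], 1/v) = (3.333, 0.4854) and (0.1408, 0.1773).
Slope = (0.4854 − 0.1773)/(3.333 − 0.1408) = 0.09652; intercept = 0.4854 − 0.09652×3.333 = 0.1637.
Vmax = 1/intercept = 6.11 μmol·min⁻¹; Km = slope × Vmax = 0.09652 × 6.11 = 0.590 μM.

6.11 μmol·min⁻¹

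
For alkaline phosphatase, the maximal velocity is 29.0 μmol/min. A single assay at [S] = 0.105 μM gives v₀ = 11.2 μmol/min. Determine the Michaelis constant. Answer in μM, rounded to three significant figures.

From v = Vmax[S]/(Km+[S]), Km = [S](Vmax − v)/v.
Km = 0.105 × (29.0 − 11.2) / 11.2 = 1.869/11.2 = 0.167 μM.

0.167 μM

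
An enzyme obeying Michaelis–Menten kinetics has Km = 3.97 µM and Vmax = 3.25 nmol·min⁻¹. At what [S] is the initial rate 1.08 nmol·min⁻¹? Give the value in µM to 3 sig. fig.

Rearranging v = Vmax[S]/(Km+[S]) gives [S] = Km·v/(Vmax − v).
[S] = 3.97 × 1.08 / (3.25 − 1.08) = 4.288/2.170 = 1.98 µM.

1.98 µM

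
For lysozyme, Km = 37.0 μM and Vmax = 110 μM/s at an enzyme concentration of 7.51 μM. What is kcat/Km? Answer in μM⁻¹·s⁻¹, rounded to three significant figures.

0.396 μM⁻¹·s⁻¹

kcat = Vmax/[E]total = 110/7.51 = 14.6 s⁻¹.
kcat/Km = 14.6/37.0 = 0.396 μM⁻¹·s⁻¹.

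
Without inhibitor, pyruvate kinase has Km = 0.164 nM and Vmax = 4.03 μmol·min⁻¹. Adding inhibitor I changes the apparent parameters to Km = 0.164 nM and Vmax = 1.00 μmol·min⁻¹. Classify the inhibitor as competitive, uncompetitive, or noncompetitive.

Vmax decreases (4.03 → 1.00 μmol·min⁻¹) while Km is unchanged — pure noncompetitive inhibition.

noncompetitive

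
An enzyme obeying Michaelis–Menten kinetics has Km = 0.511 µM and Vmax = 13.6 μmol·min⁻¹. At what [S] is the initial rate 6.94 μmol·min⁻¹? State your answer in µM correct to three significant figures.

0.532 µM

Rearranging v = Vmax[S]/(Km+[S]) gives [S] = Km·v/(Vmax − v).
[S] = 0.511 × 6.94 / (13.6 − 6.94) = 3.546/6.660 = 0.532 µM.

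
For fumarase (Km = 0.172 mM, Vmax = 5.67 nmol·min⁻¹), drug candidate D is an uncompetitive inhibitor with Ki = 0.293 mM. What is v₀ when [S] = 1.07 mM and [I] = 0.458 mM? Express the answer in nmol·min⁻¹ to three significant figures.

With α = 1 + [I]/Ki = 1 + 0.458/0.293 = 2.563, the uncompetitive rate law is v = (Vmax/α)·[S] / (Km/α + [S]).
v = (5.67/2.563)×1.07 / (0.172/2.563 + 1.07) = 2.367/1.137 = 2.08 nmol·min⁻¹.

2.08 nmol·min⁻¹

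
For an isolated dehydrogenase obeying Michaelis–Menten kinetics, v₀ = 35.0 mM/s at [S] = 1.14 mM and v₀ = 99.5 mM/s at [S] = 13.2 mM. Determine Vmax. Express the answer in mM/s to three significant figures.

120 mM/s

From v = Vmax[S]/(Km+[S]), each point gives Vmax = v(Km+[S])/[S].
Equating: 35.0(Km+1.14)/1.14 = 99.5(Km+13.2)/13.2.
30.70·Km + 35.0 = 7.538·Km + 99.5, so (30.70 − 7.538)·Km = 99.5 − 35.0.
Km = 64.50/23.16 = 2.78 mM; then Vmax = 35.0(2.78+1.14)/1.14 = 120 mM/s.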